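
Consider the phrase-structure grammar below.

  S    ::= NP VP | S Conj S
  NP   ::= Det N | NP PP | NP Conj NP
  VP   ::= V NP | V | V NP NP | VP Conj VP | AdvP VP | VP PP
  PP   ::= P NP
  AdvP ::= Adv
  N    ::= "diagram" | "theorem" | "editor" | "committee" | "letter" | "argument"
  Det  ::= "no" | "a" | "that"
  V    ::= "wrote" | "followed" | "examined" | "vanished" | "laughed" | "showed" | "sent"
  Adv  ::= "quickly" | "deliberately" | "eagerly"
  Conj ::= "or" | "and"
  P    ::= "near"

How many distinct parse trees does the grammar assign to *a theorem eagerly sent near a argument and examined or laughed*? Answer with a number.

7

Two of the 7 distinct bracketings:
[S [NP [Det a] [N theorem]] [VP [VP [AdvP [Adv eagerly]] [VP [VP [V sent]] [PP [P near] [NP [Det a] [N argument]]]]] [Conj and] [VP [VP [V examined]] [Conj or] [VP [V laughed]]]]]
[S [NP [Det a] [N theorem]] [VP [VP [VP [AdvP [Adv eagerly]] [VP [V sent]]] [PP [P near] [NP [Det a] [N argument]]]] [Conj and] [VP [VP [V examined]] [Conj or] [VP [V laughed]]]]]
The trees differ in how a recursive rule is bracketed over the same span.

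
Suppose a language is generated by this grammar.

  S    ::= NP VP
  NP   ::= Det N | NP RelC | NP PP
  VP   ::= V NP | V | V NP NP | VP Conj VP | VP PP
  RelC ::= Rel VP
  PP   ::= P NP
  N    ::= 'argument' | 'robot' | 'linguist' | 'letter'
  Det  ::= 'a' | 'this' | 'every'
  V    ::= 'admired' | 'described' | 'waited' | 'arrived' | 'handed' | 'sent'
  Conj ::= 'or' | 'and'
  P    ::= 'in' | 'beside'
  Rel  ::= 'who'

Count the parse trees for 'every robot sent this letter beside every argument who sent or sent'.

6

Two of the 6 distinct bracketings:
[S [NP [Det every] [N robot]] [VP [V sent] [NP [NP [NP [Det this] [N letter]] [PP [P beside] [NP [Det every] [N argument]]]] [RelC [Rel who] [VP [VP [V sent]] [Conj or] [VP [V sent]]]]]]]
[S [NP [Det every] [N robot]] [VP [V sent] [NP [NP [Det this] [N letter]] [PP [P beside] [NP [NP [Det every] [N argument]] [RelC [Rel who] [VP [VP [V sent]] [Conj or] [VP [V sent]]]]]]]]]
The trees differ in how a recursive rule is bracketed over the same span.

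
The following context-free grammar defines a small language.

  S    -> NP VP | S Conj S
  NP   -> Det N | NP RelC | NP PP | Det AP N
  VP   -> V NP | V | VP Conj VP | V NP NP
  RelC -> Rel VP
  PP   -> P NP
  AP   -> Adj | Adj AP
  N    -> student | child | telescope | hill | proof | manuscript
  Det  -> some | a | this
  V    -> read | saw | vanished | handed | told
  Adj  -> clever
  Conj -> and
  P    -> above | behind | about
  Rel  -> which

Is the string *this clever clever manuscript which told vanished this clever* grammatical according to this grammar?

Ungrammatical

For S → NP VP, every NP-prefix leaves a non-VP remainder: after 'this clever clever manuscript' the remainder is not a VP; after 'this clever clever manuscript which told' the remainder is not a VP. The alternative S rule S → S Conj S likewise has no satisfying split.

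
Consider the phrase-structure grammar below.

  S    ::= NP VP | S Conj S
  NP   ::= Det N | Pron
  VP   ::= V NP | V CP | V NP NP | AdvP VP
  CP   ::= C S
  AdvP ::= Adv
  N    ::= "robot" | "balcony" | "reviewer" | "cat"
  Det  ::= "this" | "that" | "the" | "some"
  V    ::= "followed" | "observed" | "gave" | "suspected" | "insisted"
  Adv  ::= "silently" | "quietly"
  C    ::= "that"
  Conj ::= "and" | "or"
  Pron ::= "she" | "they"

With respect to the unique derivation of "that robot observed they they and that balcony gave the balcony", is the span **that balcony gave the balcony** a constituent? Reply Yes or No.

Yes

[S [S [NP [Det that] [N robot]] [VP [V observed] [NP [Pron they]] [NP [Pron they]]]] [Conj and] [S [NP [Det that] [N balcony]] [VP [V gave] [NP [Det the] [N balcony]]]]]
The words 'that balcony gave the balcony' are exhaustively dominated by a single S node (built by S → NP VP), so they form a constituent.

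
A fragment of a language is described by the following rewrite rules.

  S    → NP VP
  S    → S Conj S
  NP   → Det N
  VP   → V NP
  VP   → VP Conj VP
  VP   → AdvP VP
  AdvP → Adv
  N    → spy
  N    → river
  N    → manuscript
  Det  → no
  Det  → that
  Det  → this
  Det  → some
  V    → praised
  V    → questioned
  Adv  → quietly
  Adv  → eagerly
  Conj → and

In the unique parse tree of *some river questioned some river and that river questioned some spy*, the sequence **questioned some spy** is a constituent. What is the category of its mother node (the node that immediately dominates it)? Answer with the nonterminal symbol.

S
  S
    NP
      Det: some
      N: river
    VP
      V: questioned
      NP
        Det: some
        N: river
  Conj: and
  S
    NP
      Det: that
      N: river
    VP
      V: questioned
      NP
        Det: some
        N: spy
The span 'questioned some spy' is the VP node built by VP → V NP.
Its mother is the S built by S → NP VP.

S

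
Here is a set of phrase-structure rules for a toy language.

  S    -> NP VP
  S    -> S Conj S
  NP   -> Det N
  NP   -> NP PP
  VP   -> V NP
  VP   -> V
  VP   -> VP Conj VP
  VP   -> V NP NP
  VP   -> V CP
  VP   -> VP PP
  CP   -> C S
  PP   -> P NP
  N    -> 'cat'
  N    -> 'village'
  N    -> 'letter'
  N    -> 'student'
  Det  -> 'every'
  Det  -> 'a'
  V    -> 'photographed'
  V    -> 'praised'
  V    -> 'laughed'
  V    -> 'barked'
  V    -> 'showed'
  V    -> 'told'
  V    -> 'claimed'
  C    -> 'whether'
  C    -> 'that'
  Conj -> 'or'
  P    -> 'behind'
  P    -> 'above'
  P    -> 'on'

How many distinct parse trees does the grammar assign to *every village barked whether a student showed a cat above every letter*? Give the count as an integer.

Two of the 3 distinct bracketings:
[S [NP [Det every] [N village]] [VP [V barked] [CP [C whether] [S [NP [Det a] [N student]] [VP [V showed] [NP [NP [Det a] [N cat]] [PP [P above] [NP [Det every] [N letter]]]]]]]]]
[S [NP [Det every] [N village]] [VP [V barked] [CP [C whether] [S [NP [Det a] [N student]] [VP [VP [V showed] [NP [Det a] [N cat]]] [PP [P above] [NP [Det every] [N letter]]]]]]]]
The difference turns on whether NP → NP PP is used at the relevant span, versus an alternative expansion of NP.

3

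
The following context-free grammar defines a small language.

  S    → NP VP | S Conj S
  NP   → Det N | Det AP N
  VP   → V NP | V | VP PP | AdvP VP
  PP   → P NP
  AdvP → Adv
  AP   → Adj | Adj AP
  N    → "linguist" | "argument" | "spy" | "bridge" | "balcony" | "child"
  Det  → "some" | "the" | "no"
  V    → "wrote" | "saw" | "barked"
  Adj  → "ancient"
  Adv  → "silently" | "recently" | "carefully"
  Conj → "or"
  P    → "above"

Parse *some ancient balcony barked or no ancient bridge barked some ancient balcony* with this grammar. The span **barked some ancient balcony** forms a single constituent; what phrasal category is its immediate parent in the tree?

S

[S [S [NP [Det some] [AP [Adj ancient]] [N balcony]] [VP [V barked]]] [Conj or] [S [NP [Det no] [AP [Adj ancient]] [N bridge]] [VP [V barked] [NP [Det some] [AP [Adj ancient]] [N balcony]]]]]
The span 'barked some ancient balcony' is the VP node built by VP → V NP.
Its mother is the S built by S → NP VP.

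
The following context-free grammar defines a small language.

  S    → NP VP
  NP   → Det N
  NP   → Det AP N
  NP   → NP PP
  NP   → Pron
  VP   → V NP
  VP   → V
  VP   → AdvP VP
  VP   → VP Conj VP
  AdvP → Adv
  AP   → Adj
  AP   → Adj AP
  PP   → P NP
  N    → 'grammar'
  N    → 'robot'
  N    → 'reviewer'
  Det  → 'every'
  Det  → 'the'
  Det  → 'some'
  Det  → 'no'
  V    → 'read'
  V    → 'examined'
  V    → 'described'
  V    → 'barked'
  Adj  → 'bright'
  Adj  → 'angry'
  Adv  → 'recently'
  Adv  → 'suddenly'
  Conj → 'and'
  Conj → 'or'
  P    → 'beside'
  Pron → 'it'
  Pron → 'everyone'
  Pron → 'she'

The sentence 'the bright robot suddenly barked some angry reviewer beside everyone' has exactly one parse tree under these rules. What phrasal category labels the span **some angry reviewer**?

NP

S
  NP
    Det: the
    AP
      Adj: bright
    N: robot
  VP
    AdvP
      Adv: suddenly
    VP
      V: barked
      NP
        NP
          Det: some
          AP
            Adj: angry
          N: reviewer
        PP
          P: beside
          NP
            Pron: everyone
The span 'some angry reviewer' is the NP node built by NP → Det AP N.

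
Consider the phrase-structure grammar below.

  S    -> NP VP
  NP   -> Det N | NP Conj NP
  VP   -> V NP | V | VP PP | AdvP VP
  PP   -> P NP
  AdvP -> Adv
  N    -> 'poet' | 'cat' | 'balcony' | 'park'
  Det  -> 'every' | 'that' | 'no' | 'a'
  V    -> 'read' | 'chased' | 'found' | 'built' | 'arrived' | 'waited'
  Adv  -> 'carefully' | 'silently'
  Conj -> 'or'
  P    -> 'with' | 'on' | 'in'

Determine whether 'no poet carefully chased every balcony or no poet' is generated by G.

S
  NP
    Det: no
    N: poet
  VP
    AdvP
      Adv: carefully
    VP
      V: chased
      NP
        NP
          Det: every
          N: balcony
        Conj: or
        NP
          Det: no
          N: poet
The bracketing above is licensed at every node by one of the given productions, with S at the root.

Grammatical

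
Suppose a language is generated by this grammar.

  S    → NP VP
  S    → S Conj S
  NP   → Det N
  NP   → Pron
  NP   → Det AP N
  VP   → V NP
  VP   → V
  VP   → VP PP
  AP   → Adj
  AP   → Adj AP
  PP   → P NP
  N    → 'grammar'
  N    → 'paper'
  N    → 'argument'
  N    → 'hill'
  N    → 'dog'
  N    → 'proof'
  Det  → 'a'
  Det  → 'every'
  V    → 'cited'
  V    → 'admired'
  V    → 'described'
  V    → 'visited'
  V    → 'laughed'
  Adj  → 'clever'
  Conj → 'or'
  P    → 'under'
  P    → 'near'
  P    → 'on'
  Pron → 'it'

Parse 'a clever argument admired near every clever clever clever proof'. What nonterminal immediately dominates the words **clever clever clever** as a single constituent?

AP

S
  NP
    Det: a
    AP
      Adj: clever
    N: argument
  VP
    VP
      V: admired
    PP
      P: near
      NP
        Det: every
        AP
          Adj: clever
          AP
            Adj: clever
            AP
              Adj: clever
        N: proof
The span 'clever clever clever' is the AP node built by AP → Adj AP.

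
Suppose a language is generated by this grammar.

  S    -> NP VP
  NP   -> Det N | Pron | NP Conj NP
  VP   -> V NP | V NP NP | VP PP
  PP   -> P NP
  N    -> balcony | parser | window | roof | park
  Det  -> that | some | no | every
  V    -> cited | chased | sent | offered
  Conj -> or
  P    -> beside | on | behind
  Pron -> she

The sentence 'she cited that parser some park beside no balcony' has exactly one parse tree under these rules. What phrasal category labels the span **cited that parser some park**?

[S [NP [Pron she]] [VP [VP [V cited] [NP [Det that] [N parser]] [NP [Det some] [N park]]] [PP [P beside] [NP [Det no] [N balcony]]]]]
The span 'cited that parser some park' is the VP node built by VP → V NP NP.

VP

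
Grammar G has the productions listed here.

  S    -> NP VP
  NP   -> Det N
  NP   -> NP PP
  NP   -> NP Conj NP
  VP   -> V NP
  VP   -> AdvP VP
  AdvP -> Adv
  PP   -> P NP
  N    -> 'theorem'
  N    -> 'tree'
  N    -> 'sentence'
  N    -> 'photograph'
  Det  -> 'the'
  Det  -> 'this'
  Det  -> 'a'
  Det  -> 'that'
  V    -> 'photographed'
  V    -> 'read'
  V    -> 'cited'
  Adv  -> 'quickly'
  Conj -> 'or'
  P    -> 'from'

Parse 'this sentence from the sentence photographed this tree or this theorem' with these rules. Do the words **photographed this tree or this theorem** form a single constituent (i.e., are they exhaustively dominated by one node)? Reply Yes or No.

Yes

[S [NP [NP [Det this] [N sentence]] [PP [P from] [NP [Det the] [N sentence]]]] [VP [V photographed] [NP [NP [Det this] [N tree]] [Conj or] [NP [Det this] [N theorem]]]]]
The words 'photographed this tree or this theorem' are exhaustively dominated by a single VP node (built by VP → V NP), so they form a constituent.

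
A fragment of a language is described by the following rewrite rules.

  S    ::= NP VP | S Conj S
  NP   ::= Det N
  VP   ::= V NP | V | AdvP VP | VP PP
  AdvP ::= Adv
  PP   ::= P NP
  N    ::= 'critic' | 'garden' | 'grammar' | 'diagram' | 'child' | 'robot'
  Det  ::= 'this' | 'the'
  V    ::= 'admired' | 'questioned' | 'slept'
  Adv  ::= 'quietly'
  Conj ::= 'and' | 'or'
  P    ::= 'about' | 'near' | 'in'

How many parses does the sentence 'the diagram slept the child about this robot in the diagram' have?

[S [NP [Det the] [N diagram]] [VP [VP [VP [V slept] [NP [Det the] [N child]]] [PP [P about] [NP [Det this] [N robot]]]] [PP [P in] [NP [Det the] [N diagram]]]]]
No rule offers an alternative attachment or grouping for any span, so this is the only derivation.

1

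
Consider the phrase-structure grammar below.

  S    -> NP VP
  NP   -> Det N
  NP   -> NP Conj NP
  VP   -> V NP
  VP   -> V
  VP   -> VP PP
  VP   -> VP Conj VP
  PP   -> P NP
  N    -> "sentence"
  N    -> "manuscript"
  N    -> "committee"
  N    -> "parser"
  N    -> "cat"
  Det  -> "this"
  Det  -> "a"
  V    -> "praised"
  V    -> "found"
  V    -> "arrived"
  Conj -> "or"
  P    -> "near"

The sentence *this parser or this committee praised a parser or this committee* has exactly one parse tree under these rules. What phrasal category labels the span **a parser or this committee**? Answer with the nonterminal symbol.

NP

S
  NP
    NP
      Det: this
      N: parser
    Conj: or
    NP
      Det: this
      N: committee
  VP
    V: praised
    NP
      NP
        Det: a
        N: parser
      Conj: or
      NP
        Det: this
        N: committee
The span 'a parser or this committee' is the NP node built by NP → NP Conj NP.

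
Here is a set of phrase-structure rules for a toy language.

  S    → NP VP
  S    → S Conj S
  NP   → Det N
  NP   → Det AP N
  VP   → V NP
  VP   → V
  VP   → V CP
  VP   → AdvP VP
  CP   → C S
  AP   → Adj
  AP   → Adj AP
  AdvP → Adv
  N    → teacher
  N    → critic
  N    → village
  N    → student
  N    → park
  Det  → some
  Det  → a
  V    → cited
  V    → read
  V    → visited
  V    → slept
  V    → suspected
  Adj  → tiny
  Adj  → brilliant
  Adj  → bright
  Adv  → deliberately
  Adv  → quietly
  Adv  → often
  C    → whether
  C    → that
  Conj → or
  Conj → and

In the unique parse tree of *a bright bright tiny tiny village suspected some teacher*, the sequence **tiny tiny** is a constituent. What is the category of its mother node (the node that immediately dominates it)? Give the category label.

S
  NP
    Det: a
    AP
      Adj: bright
      AP
        Adj: bright
        AP
          Adj: tiny
          AP
            Adj: tiny
    N: village
  VP
    V: suspected
    NP
      Det: some
      N: teacher
The span 'tiny tiny' is the AP node built by AP → Adj AP.
Its mother is the AP built by AP → Adj AP.

AP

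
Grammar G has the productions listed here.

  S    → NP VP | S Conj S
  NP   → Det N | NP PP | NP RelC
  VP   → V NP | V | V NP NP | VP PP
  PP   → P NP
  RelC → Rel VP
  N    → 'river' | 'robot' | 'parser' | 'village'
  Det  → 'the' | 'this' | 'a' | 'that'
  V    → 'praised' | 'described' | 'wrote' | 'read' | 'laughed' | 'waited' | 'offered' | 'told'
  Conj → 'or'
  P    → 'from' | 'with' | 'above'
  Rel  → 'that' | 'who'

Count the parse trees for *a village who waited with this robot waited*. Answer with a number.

The two bracketings:
[S [NP [NP [NP [Det a] [N village]] [RelC [Rel who] [VP [V waited]]]] [PP [P with] [NP [Det this] [N robot]]]] [VP [V waited]]]
[S [NP [NP [Det a] [N village]] [RelC [Rel who] [VP [VP [V waited]] [PP [P with] [NP [Det this] [N robot]]]]]] [VP [V waited]]]
The difference turns on whether NP → NP PP is used at the relevant span, versus an alternative expansion of NP.

2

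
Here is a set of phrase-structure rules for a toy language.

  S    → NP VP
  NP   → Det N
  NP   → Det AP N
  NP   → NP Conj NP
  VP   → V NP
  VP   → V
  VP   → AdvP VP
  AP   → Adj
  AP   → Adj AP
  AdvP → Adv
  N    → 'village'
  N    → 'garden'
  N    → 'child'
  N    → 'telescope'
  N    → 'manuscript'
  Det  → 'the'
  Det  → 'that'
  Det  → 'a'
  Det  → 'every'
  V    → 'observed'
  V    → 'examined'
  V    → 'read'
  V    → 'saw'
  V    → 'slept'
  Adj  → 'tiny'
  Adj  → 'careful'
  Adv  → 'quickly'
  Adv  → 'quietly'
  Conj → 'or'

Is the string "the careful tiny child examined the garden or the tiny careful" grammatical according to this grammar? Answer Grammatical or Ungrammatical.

For S → NP VP, the only prefix that parses as NP is 'the careful tiny child', but the remainder 'examined the garden or the tiny careful' is not a VP under these rules.

Ungrammatical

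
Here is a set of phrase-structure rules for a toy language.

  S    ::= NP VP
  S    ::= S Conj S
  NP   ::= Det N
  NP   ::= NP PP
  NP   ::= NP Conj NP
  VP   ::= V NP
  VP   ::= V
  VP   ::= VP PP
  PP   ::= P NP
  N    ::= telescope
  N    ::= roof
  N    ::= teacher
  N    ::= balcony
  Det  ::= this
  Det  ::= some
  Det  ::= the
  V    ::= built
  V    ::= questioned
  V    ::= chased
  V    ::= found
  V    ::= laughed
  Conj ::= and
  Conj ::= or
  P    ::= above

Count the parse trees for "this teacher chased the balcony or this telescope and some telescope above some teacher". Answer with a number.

7

Two of the 7 distinct bracketings:
[S [NP [Det this] [N teacher]] [VP [V chased] [NP [NP [NP [Det the] [N balcony]] [Conj or] [NP [NP [Det this] [N telescope]] [Conj and] [NP [Det some] [N telescope]]]] [PP [P above] [NP [Det some] [N teacher]]]]]]
[S [NP [Det this] [N teacher]] [VP [V chased] [NP [NP [NP [NP [Det the] [N balcony]] [Conj or] [NP [Det this] [N telescope]]] [Conj and] [NP [Det some] [N telescope]]] [PP [P above] [NP [Det some] [N teacher]]]]]]
The trees differ in how a recursive rule is bracketed over the same span.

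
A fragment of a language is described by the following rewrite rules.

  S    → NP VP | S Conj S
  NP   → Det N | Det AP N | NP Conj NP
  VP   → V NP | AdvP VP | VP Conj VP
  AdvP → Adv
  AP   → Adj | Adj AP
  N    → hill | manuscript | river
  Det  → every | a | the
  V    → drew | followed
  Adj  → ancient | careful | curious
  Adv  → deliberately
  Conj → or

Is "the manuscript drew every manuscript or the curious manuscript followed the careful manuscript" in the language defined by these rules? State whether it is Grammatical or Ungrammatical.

Grammatical

[S [S [NP [Det the] [N manuscript]] [VP [V drew] [NP [Det every] [N manuscript]]]] [Conj or] [S [NP [Det the] [AP [Adj curious]] [N manuscript]] [VP [V followed] [NP [Det the] [AP [Adj careful]] [N manuscript]]]]]
Every word is introduced by a lexical rule and the phrasal rules combine the resulting categories into a single S.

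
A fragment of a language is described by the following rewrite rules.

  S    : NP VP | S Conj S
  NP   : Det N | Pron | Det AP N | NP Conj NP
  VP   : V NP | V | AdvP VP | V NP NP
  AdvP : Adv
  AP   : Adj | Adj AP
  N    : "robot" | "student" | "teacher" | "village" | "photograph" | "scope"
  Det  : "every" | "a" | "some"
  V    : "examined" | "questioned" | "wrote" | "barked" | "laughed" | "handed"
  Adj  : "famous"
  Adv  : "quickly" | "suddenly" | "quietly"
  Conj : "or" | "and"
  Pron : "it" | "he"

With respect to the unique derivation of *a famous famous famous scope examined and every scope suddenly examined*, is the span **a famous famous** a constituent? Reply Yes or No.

[S [S [NP [Det a] [AP [Adj famous] [AP [Adj famous] [AP [Adj famous]]]] [N scope]] [VP [V examined]]] [Conj and] [S [NP [Det every] [N scope]] [VP [AdvP [Adv suddenly]] [VP [V examined]]]]]
The smallest constituent containing 'a famous famous' is the NP spanning 'a famous famous famous scope'; no single node in the tree dominates exactly the given words.

No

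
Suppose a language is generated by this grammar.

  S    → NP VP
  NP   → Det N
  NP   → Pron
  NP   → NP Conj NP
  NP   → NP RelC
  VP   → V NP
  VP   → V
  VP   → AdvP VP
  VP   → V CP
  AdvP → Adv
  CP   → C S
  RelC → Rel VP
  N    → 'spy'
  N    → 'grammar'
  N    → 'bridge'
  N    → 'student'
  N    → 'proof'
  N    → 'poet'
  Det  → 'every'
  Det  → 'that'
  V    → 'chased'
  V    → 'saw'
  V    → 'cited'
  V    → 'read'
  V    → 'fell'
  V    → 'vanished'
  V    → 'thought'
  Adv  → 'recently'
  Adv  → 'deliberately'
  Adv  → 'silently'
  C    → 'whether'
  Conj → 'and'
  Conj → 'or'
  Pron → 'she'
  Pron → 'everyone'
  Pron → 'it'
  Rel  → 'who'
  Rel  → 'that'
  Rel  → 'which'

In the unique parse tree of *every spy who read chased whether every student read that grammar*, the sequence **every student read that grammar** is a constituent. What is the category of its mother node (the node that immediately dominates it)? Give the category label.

S
  NP
    NP
      Det: every
      N: spy
    RelC
      Rel: who
      VP
        V: read
  VP
    V: chased
    CP
      C: whether
      S
        NP
          Det: every
          N: student
        VP
          V: read
          NP
            Det: that
            N: grammar
The span 'every student read that grammar' is the S node built by S → NP VP.
Its mother is the CP built by CP → C S.

CP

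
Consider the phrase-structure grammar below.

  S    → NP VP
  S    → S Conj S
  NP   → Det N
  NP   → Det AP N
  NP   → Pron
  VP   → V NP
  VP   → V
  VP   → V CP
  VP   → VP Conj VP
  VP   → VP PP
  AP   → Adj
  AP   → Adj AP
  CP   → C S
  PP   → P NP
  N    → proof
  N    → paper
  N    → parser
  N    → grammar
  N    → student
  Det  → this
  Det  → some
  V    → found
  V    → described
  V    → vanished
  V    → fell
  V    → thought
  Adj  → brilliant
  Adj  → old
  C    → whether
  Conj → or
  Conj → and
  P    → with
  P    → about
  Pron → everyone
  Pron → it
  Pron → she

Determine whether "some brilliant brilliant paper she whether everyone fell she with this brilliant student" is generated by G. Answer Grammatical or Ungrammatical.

Ungrammatical

An N word can never sit immediately before a Pron word in any string this grammar generates, so the substring 'paper she' rules out a derivation.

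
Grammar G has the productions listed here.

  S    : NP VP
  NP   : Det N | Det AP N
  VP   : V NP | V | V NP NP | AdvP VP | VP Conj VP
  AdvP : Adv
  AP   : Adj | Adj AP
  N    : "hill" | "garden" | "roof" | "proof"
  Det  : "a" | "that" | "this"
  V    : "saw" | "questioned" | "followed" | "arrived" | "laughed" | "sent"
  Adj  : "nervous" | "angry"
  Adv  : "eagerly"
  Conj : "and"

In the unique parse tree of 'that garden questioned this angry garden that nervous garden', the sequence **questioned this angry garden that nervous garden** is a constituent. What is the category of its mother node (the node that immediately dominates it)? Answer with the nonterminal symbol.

S

[S [NP [Det that] [N garden]] [VP [V questioned] [NP [Det this] [AP [Adj angry]] [N garden]] [NP [Det that] [AP [Adj nervous]] [N garden]]]]
The span 'questioned this angry garden that nervous garden' is the VP node built by VP → V NP NP.
Its mother is the S built by S → NP VP.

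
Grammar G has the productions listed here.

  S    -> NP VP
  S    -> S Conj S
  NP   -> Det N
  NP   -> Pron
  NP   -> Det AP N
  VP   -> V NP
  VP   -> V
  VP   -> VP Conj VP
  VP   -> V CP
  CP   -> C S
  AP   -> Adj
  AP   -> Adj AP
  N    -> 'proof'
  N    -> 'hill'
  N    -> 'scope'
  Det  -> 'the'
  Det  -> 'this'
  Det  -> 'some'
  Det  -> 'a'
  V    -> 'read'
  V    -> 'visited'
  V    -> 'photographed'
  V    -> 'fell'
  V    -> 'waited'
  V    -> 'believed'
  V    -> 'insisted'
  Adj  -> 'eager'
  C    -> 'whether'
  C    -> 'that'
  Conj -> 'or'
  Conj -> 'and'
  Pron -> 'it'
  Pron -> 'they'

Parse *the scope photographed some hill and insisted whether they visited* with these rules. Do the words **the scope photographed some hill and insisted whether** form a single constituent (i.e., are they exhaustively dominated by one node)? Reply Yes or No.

[S [NP [Det the] [N scope]] [VP [VP [V photographed] [NP [Det some] [N hill]]] [Conj and] [VP [V insisted] [CP [C whether] [S [NP [Pron they]] [VP [V visited]]]]]]]
The smallest constituent containing 'the scope photographed some hill and insisted whether' is the S spanning 'the scope photographed some hill and insisted whether they visited'; no single node in the tree dominates exactly the given words.

No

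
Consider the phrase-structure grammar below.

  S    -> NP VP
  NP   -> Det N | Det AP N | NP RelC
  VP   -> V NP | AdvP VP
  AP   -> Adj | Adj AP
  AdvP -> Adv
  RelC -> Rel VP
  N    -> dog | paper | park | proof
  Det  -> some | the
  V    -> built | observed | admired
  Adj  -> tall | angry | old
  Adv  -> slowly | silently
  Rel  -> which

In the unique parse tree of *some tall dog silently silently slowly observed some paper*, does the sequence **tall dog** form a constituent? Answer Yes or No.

[S [NP [Det some] [AP [Adj tall]] [N dog]] [VP [AdvP [Adv silently]] [VP [AdvP [Adv silently]] [VP [AdvP [Adv slowly]] [VP [V observed] [NP [Det some] [N paper]]]]]]]
The smallest constituent containing 'tall dog' is the NP spanning 'some tall dog'; no single node in the tree dominates exactly the given words.

No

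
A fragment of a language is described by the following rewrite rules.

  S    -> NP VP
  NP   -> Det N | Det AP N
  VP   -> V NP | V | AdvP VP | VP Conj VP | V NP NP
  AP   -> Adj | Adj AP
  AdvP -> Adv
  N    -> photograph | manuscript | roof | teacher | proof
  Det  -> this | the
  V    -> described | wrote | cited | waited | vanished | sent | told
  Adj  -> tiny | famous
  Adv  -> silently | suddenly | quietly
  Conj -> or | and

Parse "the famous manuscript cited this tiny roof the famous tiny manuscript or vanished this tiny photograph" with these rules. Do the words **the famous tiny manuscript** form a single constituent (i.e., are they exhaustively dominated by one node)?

Yes

[S [NP [Det the] [AP [Adj famous]] [N manuscript]] [VP [VP [V cited] [NP [Det this] [AP [Adj tiny]] [N roof]] [NP [Det the] [AP [Adj famous] [AP [Adj tiny]]] [N manuscript]]] [Conj or] [VP [V vanished] [NP [Det this] [AP [Adj tiny]] [N photograph]]]]]
The words 'the famous tiny manuscript' are exhaustively dominated by a single NP node (built by NP → Det AP N), so they form a constituent.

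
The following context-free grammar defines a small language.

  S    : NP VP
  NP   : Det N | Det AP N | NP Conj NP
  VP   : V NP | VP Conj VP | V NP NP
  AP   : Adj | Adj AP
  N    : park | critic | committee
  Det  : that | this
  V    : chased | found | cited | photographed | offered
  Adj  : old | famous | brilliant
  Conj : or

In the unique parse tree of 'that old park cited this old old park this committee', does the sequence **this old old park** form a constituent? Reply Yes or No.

[S [NP [Det that] [AP [Adj old]] [N park]] [VP [V cited] [NP [Det this] [AP [Adj old] [AP [Adj old]]] [N park]] [NP [Det this] [N committee]]]]
The words 'this old old park' are exhaustively dominated by a single NP node (built by NP → Det AP N), so they form a constituent.

Yes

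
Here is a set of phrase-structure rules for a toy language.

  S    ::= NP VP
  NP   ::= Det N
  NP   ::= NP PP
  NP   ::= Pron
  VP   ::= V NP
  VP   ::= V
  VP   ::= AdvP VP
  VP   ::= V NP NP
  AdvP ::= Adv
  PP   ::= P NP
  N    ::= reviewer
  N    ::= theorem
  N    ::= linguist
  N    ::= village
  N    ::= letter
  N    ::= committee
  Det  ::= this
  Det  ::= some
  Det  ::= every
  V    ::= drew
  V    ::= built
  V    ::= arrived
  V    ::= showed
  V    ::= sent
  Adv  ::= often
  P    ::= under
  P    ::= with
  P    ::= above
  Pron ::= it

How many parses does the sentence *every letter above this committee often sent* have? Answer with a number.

[S [NP [NP [Det every] [N letter]] [PP [P above] [NP [Det this] [N committee]]]] [VP [AdvP [Adv often]] [VP [V sent]]]]
No rule offers an alternative attachment or grouping for any span, so this is the only derivation.

1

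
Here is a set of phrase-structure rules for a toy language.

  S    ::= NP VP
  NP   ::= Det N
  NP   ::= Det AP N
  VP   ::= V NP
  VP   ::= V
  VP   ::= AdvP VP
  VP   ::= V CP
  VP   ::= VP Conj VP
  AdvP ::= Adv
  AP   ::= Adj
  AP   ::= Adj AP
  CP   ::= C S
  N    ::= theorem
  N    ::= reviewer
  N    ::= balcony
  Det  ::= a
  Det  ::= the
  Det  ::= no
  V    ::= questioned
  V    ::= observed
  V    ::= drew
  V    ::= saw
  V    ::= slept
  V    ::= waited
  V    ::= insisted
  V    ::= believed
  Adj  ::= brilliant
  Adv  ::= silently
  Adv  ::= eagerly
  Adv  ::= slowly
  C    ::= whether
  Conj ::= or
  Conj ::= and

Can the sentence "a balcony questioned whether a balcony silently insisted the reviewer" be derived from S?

[S [NP [Det a] [N balcony]] [VP [V questioned] [CP [C whether] [S [NP [Det a] [N balcony]] [VP [AdvP [Adv silently]] [VP [V insisted] [NP [Det the] [N reviewer]]]]]]]]
Each bracket corresponds to one application of a listed rule, so the string is derivable from S.

Grammatical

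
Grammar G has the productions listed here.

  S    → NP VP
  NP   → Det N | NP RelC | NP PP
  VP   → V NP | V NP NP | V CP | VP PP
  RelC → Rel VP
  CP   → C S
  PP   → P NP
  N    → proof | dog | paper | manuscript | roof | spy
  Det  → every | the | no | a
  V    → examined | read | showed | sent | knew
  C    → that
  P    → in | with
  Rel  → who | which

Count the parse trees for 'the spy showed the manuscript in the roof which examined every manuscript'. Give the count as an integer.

3

Two of the 3 distinct bracketings:
[S [NP [Det the] [N spy]] [VP [V showed] [NP [NP [NP [Det the] [N manuscript]] [PP [P in] [NP [Det the] [N roof]]]] [RelC [Rel which] [VP [V examined] [NP [Det every] [N manuscript]]]]]]]
[S [NP [Det the] [N spy]] [VP [V showed] [NP [NP [Det the] [N manuscript]] [PP [P in] [NP [NP [Det the] [N roof]] [RelC [Rel which] [VP [V examined] [NP [Det every] [N manuscript]]]]]]]]]
The trees differ in how a recursive rule is bracketed over the same span.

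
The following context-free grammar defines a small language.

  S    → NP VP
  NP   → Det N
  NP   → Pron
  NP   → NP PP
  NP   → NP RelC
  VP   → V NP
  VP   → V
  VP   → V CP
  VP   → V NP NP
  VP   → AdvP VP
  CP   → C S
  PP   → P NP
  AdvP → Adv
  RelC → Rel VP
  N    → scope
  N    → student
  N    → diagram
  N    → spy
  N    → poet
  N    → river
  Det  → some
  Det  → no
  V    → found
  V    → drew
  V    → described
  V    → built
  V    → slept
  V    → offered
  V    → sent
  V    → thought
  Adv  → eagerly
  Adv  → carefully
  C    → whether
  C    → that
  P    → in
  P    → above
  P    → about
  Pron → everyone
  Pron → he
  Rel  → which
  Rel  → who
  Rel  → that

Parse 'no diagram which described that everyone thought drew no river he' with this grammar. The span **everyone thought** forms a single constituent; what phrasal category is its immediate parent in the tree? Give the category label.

CP

[S [NP [NP [Det no] [N diagram]] [RelC [Rel which] [VP [V described] [CP [C that] [S [NP [Pron everyone]] [VP [V thought]]]]]]] [VP [V drew] [NP [Det no] [N river]] [NP [Pron he]]]]
The span 'everyone thought' is the S node built by S → NP VP.
Its mother is the CP built by CP → C S.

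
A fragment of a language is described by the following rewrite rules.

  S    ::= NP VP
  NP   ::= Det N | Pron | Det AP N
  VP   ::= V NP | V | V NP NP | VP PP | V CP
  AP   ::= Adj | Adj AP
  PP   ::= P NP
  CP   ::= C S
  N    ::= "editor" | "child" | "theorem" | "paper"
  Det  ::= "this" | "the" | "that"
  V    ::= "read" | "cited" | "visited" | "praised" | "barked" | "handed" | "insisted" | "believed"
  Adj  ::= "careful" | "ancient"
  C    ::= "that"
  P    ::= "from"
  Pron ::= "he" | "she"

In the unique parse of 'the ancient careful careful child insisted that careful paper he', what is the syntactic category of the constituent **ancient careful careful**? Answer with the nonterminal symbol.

S
  NP
    Det: the
    AP
      Adj: ancient
      AP
        Adj: careful
        AP
          Adj: careful
    N: child
  VP
    V: insisted
    NP
      Det: that
      AP
        Adj: careful
      N: paper
    NP
      Pron: he
The span 'ancient careful careful' is the AP node built by AP → Adj AP.

AP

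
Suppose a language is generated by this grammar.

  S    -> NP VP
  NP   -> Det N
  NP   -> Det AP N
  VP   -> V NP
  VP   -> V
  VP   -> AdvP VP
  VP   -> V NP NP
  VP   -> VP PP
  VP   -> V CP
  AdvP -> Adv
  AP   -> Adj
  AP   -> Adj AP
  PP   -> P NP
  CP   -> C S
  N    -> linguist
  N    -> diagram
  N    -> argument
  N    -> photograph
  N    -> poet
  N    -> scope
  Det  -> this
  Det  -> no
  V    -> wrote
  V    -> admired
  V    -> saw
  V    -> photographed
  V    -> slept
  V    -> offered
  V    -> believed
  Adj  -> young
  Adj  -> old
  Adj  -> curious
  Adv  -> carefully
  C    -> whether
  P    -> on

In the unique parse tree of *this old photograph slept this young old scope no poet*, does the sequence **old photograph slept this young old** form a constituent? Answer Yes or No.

No

[S [NP [Det this] [AP [Adj old]] [N photograph]] [VP [V slept] [NP [Det this] [AP [Adj young] [AP [Adj old]]] [N scope]] [NP [Det no] [N poet]]]]
The smallest constituent containing 'old photograph slept this young old' is the S spanning 'this old photograph slept this young old scope no poet'; no single node in the tree dominates exactly the given words.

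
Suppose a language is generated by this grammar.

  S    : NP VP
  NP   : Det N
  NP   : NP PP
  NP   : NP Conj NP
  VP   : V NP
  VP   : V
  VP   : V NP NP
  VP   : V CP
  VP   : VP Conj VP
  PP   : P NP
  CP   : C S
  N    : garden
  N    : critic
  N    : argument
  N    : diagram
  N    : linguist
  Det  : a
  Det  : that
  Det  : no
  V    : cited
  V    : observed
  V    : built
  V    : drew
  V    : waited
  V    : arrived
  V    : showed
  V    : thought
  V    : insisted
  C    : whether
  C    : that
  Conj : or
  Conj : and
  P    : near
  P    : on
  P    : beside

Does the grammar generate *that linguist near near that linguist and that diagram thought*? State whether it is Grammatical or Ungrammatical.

A P word can never sit immediately before a P word in any string this grammar generates, so the substring 'near near' rules out a derivation.

Ungrammatical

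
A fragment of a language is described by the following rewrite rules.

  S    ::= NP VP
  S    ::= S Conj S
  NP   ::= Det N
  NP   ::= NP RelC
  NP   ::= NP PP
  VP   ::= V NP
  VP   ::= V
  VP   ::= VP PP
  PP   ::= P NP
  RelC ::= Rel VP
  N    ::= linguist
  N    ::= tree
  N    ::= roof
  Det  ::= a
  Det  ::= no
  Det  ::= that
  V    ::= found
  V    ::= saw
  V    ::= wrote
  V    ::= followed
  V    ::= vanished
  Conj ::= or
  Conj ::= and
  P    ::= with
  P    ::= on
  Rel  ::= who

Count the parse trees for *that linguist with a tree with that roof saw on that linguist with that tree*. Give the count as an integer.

Two of the 4 distinct bracketings:
[S [NP [NP [Det that] [N linguist]] [PP [P with] [NP [NP [Det a] [N tree]] [PP [P with] [NP [Det that] [N roof]]]]]] [VP [VP [V saw]] [PP [P on] [NP [NP [Det that] [N linguist]] [PP [P with] [NP [Det that] [N tree]]]]]]]
[S [NP [NP [Det that] [N linguist]] [PP [P with] [NP [NP [Det a] [N tree]] [PP [P with] [NP [Det that] [N roof]]]]]] [VP [VP [VP [V saw]] [PP [P on] [NP [Det that] [N linguist]]]] [PP [P with] [NP [Det that] [N tree]]]]]
The trees differ in how a recursive rule is bracketed over the same span.

4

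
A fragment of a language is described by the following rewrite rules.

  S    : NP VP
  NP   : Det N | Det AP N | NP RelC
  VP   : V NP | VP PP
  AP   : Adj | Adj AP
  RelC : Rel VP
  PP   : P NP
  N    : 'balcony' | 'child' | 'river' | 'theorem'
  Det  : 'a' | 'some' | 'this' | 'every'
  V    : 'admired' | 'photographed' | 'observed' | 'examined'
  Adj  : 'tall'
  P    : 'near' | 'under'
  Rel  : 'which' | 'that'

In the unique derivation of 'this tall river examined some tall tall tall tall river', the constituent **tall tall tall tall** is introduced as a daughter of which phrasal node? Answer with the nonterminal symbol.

S
  NP
    Det: this
    AP
      Adj: tall
    N: river
  VP
    V: examined
    NP
      Det: some
      AP
        Adj: tall
        AP
          Adj: tall
          AP
            Adj: tall
            AP
              Adj: tall
      N: river
The span 'tall tall tall tall' is the AP node built by AP → Adj AP.
Its mother is the NP built by NP → Det AP N.

NP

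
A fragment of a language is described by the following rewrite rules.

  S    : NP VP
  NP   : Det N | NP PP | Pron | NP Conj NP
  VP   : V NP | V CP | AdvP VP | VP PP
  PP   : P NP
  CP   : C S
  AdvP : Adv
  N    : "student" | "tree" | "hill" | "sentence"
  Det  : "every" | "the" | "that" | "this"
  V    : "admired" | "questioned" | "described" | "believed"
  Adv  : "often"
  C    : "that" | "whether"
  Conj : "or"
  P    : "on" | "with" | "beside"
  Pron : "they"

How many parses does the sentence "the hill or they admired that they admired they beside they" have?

Two of the 3 distinct bracketings:
[S [NP [NP [Det the] [N hill]] [Conj or] [NP [Pron they]]] [VP [V admired] [CP [C that] [S [NP [Pron they]] [VP [V admired] [NP [NP [Pron they]] [PP [P beside] [NP [Pron they]]]]]]]]]
[S [NP [NP [Det the] [N hill]] [Conj or] [NP [Pron they]]] [VP [V admired] [CP [C that] [S [NP [Pron they]] [VP [VP [V admired] [NP [Pron they]]] [PP [P beside] [NP [Pron they]]]]]]]]
The difference turns on whether NP → NP PP is used at the relevant span, versus an alternative expansion of NP.

3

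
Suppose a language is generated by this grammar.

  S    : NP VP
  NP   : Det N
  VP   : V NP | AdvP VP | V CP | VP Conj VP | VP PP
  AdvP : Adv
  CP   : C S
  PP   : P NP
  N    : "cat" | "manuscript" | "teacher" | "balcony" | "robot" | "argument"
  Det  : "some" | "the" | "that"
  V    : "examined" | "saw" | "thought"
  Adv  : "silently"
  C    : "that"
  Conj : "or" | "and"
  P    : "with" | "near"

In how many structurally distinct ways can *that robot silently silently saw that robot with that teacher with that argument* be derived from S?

Two of the 6 distinct bracketings:
[S [NP [Det that] [N robot]] [VP [AdvP [Adv silently]] [VP [AdvP [Adv silently]] [VP [VP [VP [V saw] [NP [Det that] [N robot]]] [PP [P with] [NP [Det that] [N teacher]]]] [PP [P with] [NP [Det that] [N argument]]]]]]]
[S [NP [Det that] [N robot]] [VP [AdvP [Adv silently]] [VP [VP [AdvP [Adv silently]] [VP [VP [V saw] [NP [Det that] [N robot]]] [PP [P with] [NP [Det that] [N teacher]]]]] [PP [P with] [NP [Det that] [N argument]]]]]]
The trees differ in how a recursive rule is bracketed over the same span.

6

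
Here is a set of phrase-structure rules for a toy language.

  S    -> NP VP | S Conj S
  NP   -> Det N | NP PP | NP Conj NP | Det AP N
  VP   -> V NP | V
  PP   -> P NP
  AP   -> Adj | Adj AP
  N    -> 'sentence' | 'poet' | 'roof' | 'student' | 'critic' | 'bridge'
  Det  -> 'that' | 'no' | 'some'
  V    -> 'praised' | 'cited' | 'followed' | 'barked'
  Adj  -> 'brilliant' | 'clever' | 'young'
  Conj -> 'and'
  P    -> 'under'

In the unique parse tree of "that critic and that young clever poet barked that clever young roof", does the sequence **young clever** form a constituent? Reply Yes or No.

Yes

[S [NP [NP [Det that] [N critic]] [Conj and] [NP [Det that] [AP [Adj young] [AP [Adj clever]]] [N poet]]] [VP [V barked] [NP [Det that] [AP [Adj clever] [AP [Adj young]]] [N roof]]]]
The words 'young clever' are exhaustively dominated by a single AP node (built by AP → Adj AP), so they form a constituent.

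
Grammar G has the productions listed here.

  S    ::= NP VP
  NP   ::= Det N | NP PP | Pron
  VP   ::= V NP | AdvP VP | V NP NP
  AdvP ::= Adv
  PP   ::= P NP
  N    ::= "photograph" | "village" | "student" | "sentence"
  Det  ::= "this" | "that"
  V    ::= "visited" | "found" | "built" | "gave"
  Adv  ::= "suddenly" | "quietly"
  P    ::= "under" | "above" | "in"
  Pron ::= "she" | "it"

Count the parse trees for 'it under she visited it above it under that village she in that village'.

The two bracketings:
[S [NP [NP [Pron it]] [PP [P under] [NP [Pron she]]]] [VP [V visited] [NP [NP [Pron it]] [PP [P above] [NP [NP [Pron it]] [PP [P under] [NP [Det that] [N village]]]]]] [NP [NP [Pron she]] [PP [P in] [NP [Det that] [N village]]]]]]
[S [NP [NP [Pron it]] [PP [P under] [NP [Pron she]]]] [VP [V visited] [NP [NP [NP [Pron it]] [PP [P above] [NP [Pron it]]]] [PP [P under] [NP [Det that] [N village]]]] [NP [NP [Pron she]] [PP [P in] [NP [Det that] [N village]]]]]]
The trees differ in how a recursive rule is bracketed over the same span.

2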